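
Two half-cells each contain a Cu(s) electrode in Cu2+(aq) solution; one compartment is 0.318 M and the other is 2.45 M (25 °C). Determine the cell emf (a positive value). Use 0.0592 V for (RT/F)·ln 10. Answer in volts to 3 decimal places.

0.026 V

For a concentration cell E°cell = 0, since both electrodes use the same couple.
The compartment with the higher Cu2+(aq) concentration (2.45 M) acts as the cathode; ions are reduced there and produced at the dilute (0.318 M) anode.
With n = 2, Ecell = −(0.0592/2)·log([dilute]/[conc]) = −(0.0592/2)·log(0.318/2.45) = +0.026 V.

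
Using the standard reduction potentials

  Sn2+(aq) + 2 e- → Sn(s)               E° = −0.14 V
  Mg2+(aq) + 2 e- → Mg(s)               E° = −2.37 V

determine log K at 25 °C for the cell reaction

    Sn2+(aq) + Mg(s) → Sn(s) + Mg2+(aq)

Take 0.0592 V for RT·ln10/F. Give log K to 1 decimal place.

log K = 75.3

The Sn²⁺/Sn couple is reduced (cathode); E°cell = −0.14 − (−2.37) = +2.23 V with n = 2.
At equilibrium E = 0, so log K = nE°cell / 0.0592 = (2)(+2.23) / 0.0592 = 75.3.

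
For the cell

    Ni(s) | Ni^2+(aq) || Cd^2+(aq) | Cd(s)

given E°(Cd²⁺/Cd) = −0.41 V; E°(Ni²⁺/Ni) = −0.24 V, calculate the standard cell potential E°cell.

−0.17 V

By convention the left-hand electrode in cell notation is the anode (oxidation) and the right-hand electrode is the cathode (reduction).
E°cell = E°(right) − E°(left) = −0.41 − (−0.24) = −0.17 V.
The negative sign shows that, as written, the cell would require an external voltage to drive the reaction.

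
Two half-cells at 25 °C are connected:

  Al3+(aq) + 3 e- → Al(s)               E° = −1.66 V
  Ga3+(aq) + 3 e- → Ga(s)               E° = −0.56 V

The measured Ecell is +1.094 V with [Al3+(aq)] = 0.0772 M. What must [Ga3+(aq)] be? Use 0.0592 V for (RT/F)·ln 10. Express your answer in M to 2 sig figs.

0.038 M

Ga³⁺/Ga is the cathode (higher E°); E°cell = −0.56 − (−1.66) = +1.10 V with n = 3.
From the Nernst equation, log Q = n(E° − E)/0.0592 = 3·(+1.10 − (+1.094))/0.0592 = 0.304.
The balanced reaction is Ga3+(aq) + Al(s) → Ga(s) + Al3+(aq), so Q = [Al3+(aq)] / [Ga3+(aq)].
Isolating [Ga3+(aq)] in Q = 10^{0.304} yields log [Ga3+(aq)] = −1.416, i.e. 0.038 M.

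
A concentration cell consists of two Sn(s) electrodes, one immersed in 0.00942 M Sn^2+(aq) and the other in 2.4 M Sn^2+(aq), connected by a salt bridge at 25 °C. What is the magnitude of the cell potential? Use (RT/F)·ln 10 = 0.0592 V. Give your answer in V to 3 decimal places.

For a concentration cell E°cell = 0, since both electrodes use the same couple.
The compartment with the higher Sn^2+(aq) concentration (2.4 M) acts as the cathode; ions are reduced there and produced at the dilute (0.00942 M) anode.
With n = 2, Ecell = −(0.0592/2)·log([dilute]/[conc]) = −(0.0592/2)·log(0.00942/2.4) = +0.071 V.

0.071 V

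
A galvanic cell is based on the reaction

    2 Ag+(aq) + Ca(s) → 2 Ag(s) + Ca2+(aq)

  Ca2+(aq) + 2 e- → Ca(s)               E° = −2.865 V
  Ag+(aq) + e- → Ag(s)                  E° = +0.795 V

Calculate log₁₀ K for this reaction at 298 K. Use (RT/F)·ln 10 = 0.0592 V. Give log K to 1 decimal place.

log K = 123.6

The Ag⁺/Ag couple is reduced (cathode); E°cell = +0.795 − (−2.865) = +3.660 V with n = 2.
At equilibrium E = 0, so log K = nE°cell / 0.0592 = (2)(+3.660) / 0.0592 = 123.6.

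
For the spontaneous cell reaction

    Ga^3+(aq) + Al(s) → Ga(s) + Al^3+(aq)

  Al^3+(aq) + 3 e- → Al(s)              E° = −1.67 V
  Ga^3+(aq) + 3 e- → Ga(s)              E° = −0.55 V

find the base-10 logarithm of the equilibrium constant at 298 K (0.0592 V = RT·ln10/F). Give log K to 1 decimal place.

log K = 56.8

The Ga³⁺/Ga couple is reduced (cathode); E°cell = −0.55 − (−1.67) = +1.12 V with n = 3.
At equilibrium E = 0, so log K = nE°cell / 0.0592 = (3)(+1.12) / 0.0592 = 56.8.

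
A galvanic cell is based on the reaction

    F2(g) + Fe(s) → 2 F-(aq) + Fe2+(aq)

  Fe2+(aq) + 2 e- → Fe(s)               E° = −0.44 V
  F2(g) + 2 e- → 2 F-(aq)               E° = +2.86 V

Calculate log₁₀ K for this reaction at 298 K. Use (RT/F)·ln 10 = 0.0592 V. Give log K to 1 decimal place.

The F₂/F⁻ couple is reduced (cathode); E°cell = +2.86 − (−0.44) = +3.30 V with n = 2.
At equilibrium E = 0, so log K = nE°cell / 0.0592 = (2)(+3.30) / 0.0592 = 111.5.

log K = 111.5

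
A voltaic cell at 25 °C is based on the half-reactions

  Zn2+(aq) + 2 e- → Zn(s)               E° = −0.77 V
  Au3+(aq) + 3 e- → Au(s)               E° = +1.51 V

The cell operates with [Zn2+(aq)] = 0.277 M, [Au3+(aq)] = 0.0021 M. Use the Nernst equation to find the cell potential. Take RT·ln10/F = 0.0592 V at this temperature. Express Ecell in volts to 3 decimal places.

Since E°(Au³⁺/Au) > E°(Zn²⁺/Zn), Au³⁺/Au serves as the cathode.
The standard potential is +1.51 − (−0.77) = +2.28 V and the balanced reaction transfers n = 6 electrons.
The balanced reaction is 2 Au3+(aq) + 3 Zn(s) → 2 Au(s) + 3 Zn2+(aq), so Q = [Zn2+(aq)]^3 / [Au3+(aq)]^2 = 4.82×10^3 and log Q = 3.683.
E = E° − (0.0592/n)·log Q = +2.28 − (0.0592/6)(3.683) = +2.244 V.

+2.244 V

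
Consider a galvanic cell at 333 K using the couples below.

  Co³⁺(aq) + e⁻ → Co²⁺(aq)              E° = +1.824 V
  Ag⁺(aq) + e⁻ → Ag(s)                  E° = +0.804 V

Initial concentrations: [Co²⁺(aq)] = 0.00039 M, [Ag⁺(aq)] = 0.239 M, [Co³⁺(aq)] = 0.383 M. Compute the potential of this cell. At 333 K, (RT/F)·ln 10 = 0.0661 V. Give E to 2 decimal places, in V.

Since E°(Co³⁺/Co²⁺) > E°(Ag⁺/Ag), Co³⁺/Co²⁺ serves as the cathode.
E°cell = +1.824 − (+0.804) = +1.020 V, with n = 1 electron transferred.
Balancing gives Co³⁺(aq) + Ag(s) → Co²⁺(aq) + Ag⁺(aq); hence Q = ([Co²⁺(aq)]·[Ag⁺(aq)]) / [Co³⁺(aq)] = 0.000243 (log Q = −3.614).
E = E° − (0.0661/n)·log Q = +1.020 − (0.0661/1)(−3.614) = +1.26 V.

+1.26 V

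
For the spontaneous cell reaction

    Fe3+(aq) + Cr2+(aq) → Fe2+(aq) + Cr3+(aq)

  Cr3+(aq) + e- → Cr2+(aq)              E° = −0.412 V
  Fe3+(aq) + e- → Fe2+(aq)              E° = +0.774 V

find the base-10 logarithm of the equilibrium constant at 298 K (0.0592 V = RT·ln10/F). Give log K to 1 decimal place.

log K = 20.0

The Fe³⁺/Fe²⁺ couple is reduced (cathode); E°cell = +0.774 − (−0.412) = +1.186 V with n = 1.
At equilibrium E = 0, so log K = nE°cell / 0.0592 = (1)(+1.186) / 0.0592 = 20.0.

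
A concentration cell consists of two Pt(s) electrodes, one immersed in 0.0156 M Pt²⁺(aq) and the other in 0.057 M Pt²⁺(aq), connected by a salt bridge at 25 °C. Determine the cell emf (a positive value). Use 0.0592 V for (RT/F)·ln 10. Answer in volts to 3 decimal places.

0.017 V

For a concentration cell E°cell = 0, since both electrodes use the same couple.
The compartment with the higher Pt²⁺(aq) concentration (0.057 M) acts as the cathode; ions are reduced there and produced at the dilute (0.0156 M) anode.
With n = 2, Ecell = −(0.0592/2)·log([dilute]/[conc]) = −(0.0592/2)·log(0.0156/0.057) = +0.017 V.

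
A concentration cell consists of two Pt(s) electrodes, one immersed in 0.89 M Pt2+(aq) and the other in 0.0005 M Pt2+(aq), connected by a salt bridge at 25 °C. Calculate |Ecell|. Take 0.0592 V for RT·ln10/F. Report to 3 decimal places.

0.096 V

For a concentration cell E°cell = 0, since both electrodes use the same couple.
The compartment with the higher Pt2+(aq) concentration (0.89 M) acts as the cathode; ions are reduced there and produced at the dilute (0.0005 M) anode.
With n = 2, Ecell = −(0.0592/2)·log([dilute]/[conc]) = −(0.0592/2)·log(0.0005/0.89) = +0.096 V.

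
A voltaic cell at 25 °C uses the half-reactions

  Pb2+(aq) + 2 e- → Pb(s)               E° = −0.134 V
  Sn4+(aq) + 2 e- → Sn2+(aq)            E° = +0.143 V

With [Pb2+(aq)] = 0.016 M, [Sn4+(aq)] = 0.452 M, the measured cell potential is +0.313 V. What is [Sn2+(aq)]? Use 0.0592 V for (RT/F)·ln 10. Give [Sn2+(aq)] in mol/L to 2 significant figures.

Sn⁴⁺/Sn²⁺ is the cathode (higher E°); E°cell = +0.143 − (−0.134) = +0.277 V with n = 2.
Since E = E° − (0.0592/n)·log Q, log Q = n(E° − E)/0.0592 = −1.216.
For Sn4+(aq) + Pb(s) → Sn2+(aq) + Pb2+(aq), the reaction quotient is Q = ([Sn2+(aq)]·[Pb2+(aq)]) / [Sn4+(aq)].
Solving for the unknown gives log [Sn2+(aq)] = 0.235, so [Sn2+(aq)] ≈ 1.7 M.

1.7 M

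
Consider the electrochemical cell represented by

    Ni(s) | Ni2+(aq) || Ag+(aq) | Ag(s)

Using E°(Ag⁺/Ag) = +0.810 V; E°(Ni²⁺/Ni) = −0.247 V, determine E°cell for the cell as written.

+1.057 V

By convention the left-hand electrode in cell notation is the anode (oxidation) and the right-hand electrode is the cathode (reduction).
E°cell = E°(right) − E°(left) = +0.810 − (−0.247) = +1.057 V.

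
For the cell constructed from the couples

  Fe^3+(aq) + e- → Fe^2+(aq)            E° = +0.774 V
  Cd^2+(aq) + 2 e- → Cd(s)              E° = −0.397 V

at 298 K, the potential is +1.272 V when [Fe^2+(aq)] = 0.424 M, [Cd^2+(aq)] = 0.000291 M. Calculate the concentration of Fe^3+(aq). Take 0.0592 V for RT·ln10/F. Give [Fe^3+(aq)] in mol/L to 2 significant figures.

0.37 M

The Fe³⁺/Fe²⁺ couple has the larger reduction potential, so it is the cathode: E°cell = +0.774 − (−0.397) = +1.171 V and n = 2.
From the Nernst equation, log Q = n(E° − E)/0.0592 = 2·(+1.171 − (+1.272))/0.0592 = −3.412.
Balancing electrons gives 2 Fe^3+(aq) + Cd(s) → 2 Fe^2+(aq) + Cd^2+(aq); thus Q = ([Fe^2+(aq)]^2·[Cd^2+(aq)]) / [Fe^3+(aq)]^2.
Solving for the unknown gives log [Fe^3+(aq)] = −0.435, so [Fe^3+(aq)] ≈ 0.37 M.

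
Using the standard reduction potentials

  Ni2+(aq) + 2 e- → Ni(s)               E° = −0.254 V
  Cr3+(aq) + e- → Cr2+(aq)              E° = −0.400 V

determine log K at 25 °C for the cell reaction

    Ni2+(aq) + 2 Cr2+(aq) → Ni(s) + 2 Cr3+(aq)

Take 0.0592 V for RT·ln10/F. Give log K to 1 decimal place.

log K = 4.9

The Ni²⁺/Ni couple is reduced (cathode); E°cell = −0.254 − (−0.400) = +0.146 V with n = 2.
At equilibrium E = 0, so log K = nE°cell / 0.0592 = (2)(+0.146) / 0.0592 = 4.9.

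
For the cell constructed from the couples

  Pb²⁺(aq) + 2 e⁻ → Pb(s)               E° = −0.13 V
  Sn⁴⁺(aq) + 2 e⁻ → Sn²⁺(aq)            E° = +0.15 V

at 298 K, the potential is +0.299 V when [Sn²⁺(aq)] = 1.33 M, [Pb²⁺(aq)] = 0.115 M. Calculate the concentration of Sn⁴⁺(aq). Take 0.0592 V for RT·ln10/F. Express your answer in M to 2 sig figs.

With Sn⁴⁺/Sn²⁺ at the cathode and Pb²⁺/Pb at the anode, E°cell = +0.15 − (−0.13) = +0.28 V (n = 2).
Since E = E° − (0.0592/n)·log Q, log Q = n(E° − E)/0.0592 = −0.642.
Balancing electrons gives Sn⁴⁺(aq) + Pb(s) → Sn²⁺(aq) + Pb²⁺(aq); thus Q = ([Sn²⁺(aq)]·[Pb²⁺(aq)]) / [Sn⁴⁺(aq)].
Isolating [Sn⁴⁺(aq)] in Q = 10^{−0.642} yields log [Sn⁴⁺(aq)] = −0.173, i.e. 0.67 M.

0.67 M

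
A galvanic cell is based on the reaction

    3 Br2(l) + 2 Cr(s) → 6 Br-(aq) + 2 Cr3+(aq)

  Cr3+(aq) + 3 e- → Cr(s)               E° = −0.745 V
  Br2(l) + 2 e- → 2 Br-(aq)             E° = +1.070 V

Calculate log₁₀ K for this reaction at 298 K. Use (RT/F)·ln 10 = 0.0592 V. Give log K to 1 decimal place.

The Br₂/Br⁻ couple is reduced (cathode); E°cell = +1.070 − (−0.745) = +1.815 V with n = 6.
At equilibrium E = 0, so log K = nE°cell / 0.0592 = (6)(+1.815) / 0.0592 = 184.0.

log K = 184.0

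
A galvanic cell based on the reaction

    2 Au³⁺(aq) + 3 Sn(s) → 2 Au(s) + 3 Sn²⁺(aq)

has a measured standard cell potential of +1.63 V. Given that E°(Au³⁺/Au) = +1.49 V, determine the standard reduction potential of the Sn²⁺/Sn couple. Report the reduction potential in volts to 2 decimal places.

−0.14 V

In the reaction as written the Au³⁺/Au couple is reduced (cathode) and Sn²⁺/Sn is oxidized (anode), so E°cell = E°(Au³⁺/Au) − E°(Sn²⁺/Sn).
E°(Sn²⁺/Sn) = E°(cathode) − E°cell = +1.49 − (+1.63) = −0.14 V.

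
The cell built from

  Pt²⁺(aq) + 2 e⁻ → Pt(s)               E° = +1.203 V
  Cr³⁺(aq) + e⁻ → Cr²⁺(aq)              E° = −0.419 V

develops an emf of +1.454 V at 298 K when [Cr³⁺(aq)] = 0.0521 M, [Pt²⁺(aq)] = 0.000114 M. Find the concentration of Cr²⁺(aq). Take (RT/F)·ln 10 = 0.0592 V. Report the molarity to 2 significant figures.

0.0071 M

The Pt²⁺/Pt couple has the larger reduction potential, so it is the cathode: E°cell = +1.203 − (−0.419) = +1.622 V and n = 2.
Rearranging E = E° − (0.0592/n)·log Q gives log Q = 2(+1.622 − (+1.454))/0.0592 = 5.676.
Balancing electrons gives Pt²⁺(aq) + 2 Cr²⁺(aq) → Pt(s) + 2 Cr³⁺(aq); thus Q = [Cr³⁺(aq)]^2 / ([Pt²⁺(aq)]·[Cr²⁺(aq)]^2).
Solving for the unknown gives log [Cr²⁺(aq)] = −2.150, so [Cr²⁺(aq)] ≈ 0.0071 M.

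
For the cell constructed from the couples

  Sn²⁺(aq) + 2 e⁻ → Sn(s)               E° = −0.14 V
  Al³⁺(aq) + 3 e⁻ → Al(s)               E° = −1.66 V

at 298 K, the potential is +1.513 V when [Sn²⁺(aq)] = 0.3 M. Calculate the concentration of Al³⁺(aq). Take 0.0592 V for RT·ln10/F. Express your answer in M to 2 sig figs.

0.37 M

With Sn²⁺/Sn at the cathode and Al³⁺/Al at the anode, E°cell = −0.14 − (−1.66) = +1.52 V (n = 6).
From the Nernst equation, log Q = n(E° − E)/0.0592 = 6·(+1.52 − (+1.513))/0.0592 = 0.709.
For 3 Sn²⁺(aq) + 2 Al(s) → 3 Sn(s) + 2 Al³⁺(aq), the reaction quotient is Q = [Al³⁺(aq)]^2 / [Sn²⁺(aq)]^3.
Isolating [Al³⁺(aq)] in Q = 10^{0.709} yields log [Al³⁺(aq)] = −0.430, i.e. 0.37 M.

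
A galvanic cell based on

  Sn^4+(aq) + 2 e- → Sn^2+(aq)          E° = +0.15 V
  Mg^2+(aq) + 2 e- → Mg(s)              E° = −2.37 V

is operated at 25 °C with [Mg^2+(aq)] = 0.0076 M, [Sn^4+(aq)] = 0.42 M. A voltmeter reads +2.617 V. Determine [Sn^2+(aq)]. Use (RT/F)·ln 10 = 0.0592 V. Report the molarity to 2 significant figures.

The Sn⁴⁺/Sn²⁺ couple has the larger reduction potential, so it is the cathode: E°cell = +0.15 − (−2.37) = +2.52 V and n = 2.
Rearranging E = E° − (0.0592/n)·log Q gives log Q = 2(+2.52 − (+2.617))/0.0592 = −3.277.
The balanced reaction is Sn^4+(aq) + Mg(s) → Sn^2+(aq) + Mg^2+(aq), so Q = ([Sn^2+(aq)]·[Mg^2+(aq)]) / [Sn^4+(aq)].
Substituting the known concentrations and solving, log [Sn^2+(aq)] = −1.535 and [Sn^2+(aq)] = 0.029 M.

0.029 M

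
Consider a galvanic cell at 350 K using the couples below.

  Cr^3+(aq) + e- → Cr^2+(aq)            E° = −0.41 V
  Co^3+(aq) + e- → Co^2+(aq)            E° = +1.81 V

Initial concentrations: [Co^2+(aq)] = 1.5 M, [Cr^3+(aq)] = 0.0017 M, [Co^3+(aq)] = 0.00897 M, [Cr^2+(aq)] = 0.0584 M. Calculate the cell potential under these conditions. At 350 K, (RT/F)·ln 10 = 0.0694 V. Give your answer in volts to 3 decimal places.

+2.172 V

The Co³⁺/Co²⁺ couple has the more positive E°, so it is the cathode; Cr³⁺/Cr²⁺ is the anode.
E°cell = +1.81 − (−0.41) = +2.22 V, with n = 1 electron transferred.
The balanced reaction is Co^3+(aq) + Cr^2+(aq) → Co^2+(aq) + Cr^3+(aq), so Q = ([Co^2+(aq)]·[Cr^3+(aq)]) / ([Co^3+(aq)]·[Cr^2+(aq)]) = 4.87 and log Q = 0.687.
Applying E = E° − (RT ln10/nF)·log Q gives +2.22 − (0.0694/1)(0.687) = +2.172 V.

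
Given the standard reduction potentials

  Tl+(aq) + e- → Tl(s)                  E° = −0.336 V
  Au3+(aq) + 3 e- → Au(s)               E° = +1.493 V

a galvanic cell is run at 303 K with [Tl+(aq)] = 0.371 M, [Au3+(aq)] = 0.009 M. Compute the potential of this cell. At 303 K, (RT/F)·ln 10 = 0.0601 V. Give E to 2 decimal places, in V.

+1.81 V

Au³⁺/Au is reduced (cathode, E° = +1.493 V) and Tl⁺/Tl is oxidized (anode).
E°cell = E°cat − E°an = +1.493 − (−0.336) = +1.829 V; n = 3.
The balanced reaction is Au3+(aq) + 3 Tl(s) → Au(s) + 3 Tl+(aq), so Q = [Tl+(aq)]^3 / [Au3+(aq)] = 5.67 and log Q = 0.754.
Applying E = E° − (RT ln10/nF)·log Q gives +1.829 − (0.0601/3)(0.754) = +1.81 V.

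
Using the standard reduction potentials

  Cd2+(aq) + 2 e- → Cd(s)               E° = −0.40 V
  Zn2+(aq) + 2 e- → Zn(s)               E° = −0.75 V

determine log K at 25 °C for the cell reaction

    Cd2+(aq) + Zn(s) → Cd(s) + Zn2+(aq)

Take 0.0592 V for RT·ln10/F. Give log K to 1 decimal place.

log K = 11.8

The Cd²⁺/Cd couple is reduced (cathode); E°cell = −0.40 − (−0.75) = +0.35 V with n = 2.
At equilibrium E = 0, so log K = nE°cell / 0.0592 = (2)(+0.35) / 0.0592 = 11.8.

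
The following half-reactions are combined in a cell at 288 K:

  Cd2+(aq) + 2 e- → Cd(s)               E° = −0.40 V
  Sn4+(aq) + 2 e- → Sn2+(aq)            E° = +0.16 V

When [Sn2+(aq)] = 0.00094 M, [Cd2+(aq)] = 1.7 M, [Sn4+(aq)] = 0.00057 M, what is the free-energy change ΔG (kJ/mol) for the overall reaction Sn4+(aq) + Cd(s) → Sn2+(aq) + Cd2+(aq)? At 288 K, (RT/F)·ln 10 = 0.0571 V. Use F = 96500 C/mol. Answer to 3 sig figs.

−106 kJ/mol

The standard cell potential is +0.16 − (−0.40) = +0.56 V, with n = 2 electrons in the balanced equation.
The reaction quotient is ([Sn2+(aq)]·[Cd2+(aq)]) / [Sn4+(aq)] = 2.8; by Nernst, E = +0.56 − (0.0571/2)(0.448) = +0.5472 V.
Then ΔG = −nFE = −2 × 96500 × +0.5472 J/mol = −106 kJ/mol.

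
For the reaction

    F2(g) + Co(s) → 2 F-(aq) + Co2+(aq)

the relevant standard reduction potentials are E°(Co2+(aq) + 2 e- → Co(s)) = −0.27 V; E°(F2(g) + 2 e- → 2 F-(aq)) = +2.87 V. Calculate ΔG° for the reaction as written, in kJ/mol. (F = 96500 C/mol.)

−606 kJ/mol

In the reaction as written F2(g) is reduced, so the F₂/F⁻ couple is the cathode and Co²⁺/Co is the anode.
E°cell = +2.87 − (−0.27) = +3.14 V; balancing electrons gives n = 2.
ΔG° = −nFE°cell = −(2)(96500)(+3.14) J/mol = −606 kJ/mol.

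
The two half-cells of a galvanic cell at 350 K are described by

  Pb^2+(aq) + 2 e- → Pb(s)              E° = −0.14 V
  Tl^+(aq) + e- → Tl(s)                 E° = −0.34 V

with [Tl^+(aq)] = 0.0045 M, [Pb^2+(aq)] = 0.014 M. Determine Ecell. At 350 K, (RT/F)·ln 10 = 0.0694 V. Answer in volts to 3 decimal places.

The Pb²⁺/Pb couple has the more positive E°, so it is the cathode; Tl⁺/Tl is the anode.
The standard potential is −0.14 − (−0.34) = +0.20 V and the balanced reaction transfers n = 2 electrons.
Balancing gives Pb^2+(aq) + 2 Tl(s) → Pb(s) + 2 Tl^+(aq); hence Q = [Tl^+(aq)]^2 / [Pb^2+(aq)] = 0.00145 (log Q = −2.840).
E = E° − (0.0694/n)·log Q = +0.20 − (0.0694/2)(−2.840) = +0.299 V.

+0.299 V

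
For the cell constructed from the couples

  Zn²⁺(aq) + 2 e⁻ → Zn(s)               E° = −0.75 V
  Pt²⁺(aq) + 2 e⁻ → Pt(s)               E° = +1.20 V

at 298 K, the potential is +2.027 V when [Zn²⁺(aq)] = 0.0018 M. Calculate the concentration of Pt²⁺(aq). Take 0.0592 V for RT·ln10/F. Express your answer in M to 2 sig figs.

0.72 M

With Pt²⁺/Pt at the cathode and Zn²⁺/Zn at the anode, E°cell = +1.20 − (−0.75) = +1.95 V (n = 2).
Since E = E° − (0.0592/n)·log Q, log Q = n(E° − E)/0.0592 = −2.601.
Balancing electrons gives Pt²⁺(aq) + Zn(s) → Pt(s) + Zn²⁺(aq); thus Q = [Zn²⁺(aq)] / [Pt²⁺(aq)].
Solving for the unknown gives log [Pt²⁺(aq)] = −0.144, so [Pt²⁺(aq)] ≈ 0.72 M.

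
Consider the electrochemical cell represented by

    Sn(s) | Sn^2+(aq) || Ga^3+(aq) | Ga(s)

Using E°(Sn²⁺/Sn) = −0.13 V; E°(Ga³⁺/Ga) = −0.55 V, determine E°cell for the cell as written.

By convention the left-hand electrode in cell notation is the anode (oxidation) and the right-hand electrode is the cathode (reduction).
E°cell = E°(right) − E°(left) = −0.55 − (−0.13) = −0.42 V.
The negative sign shows that, as written, the cell would require an external voltage to drive the reaction.

−0.42 V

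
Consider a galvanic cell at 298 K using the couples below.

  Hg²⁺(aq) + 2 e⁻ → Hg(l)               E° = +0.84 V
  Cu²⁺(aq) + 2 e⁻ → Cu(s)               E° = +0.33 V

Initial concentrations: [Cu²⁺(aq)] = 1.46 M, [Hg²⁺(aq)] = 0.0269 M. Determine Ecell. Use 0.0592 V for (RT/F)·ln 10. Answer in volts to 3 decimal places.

+0.459 V

Hg²⁺/Hg is reduced (cathode, E° = +0.84 V) and Cu²⁺/Cu is oxidized (anode).
E°cell = +0.84 − (+0.33) = +0.51 V, with n = 2 electrons transferred.
Balancing gives Hg²⁺(aq) + Cu(s) → Hg(l) + Cu²⁺(aq); hence Q = [Cu²⁺(aq)] / [Hg²⁺(aq)] = 54.3 (log Q = 1.735).
By the Nernst equation, E = +0.51 − (0.0592/2)·(1.735) = +0.459 V.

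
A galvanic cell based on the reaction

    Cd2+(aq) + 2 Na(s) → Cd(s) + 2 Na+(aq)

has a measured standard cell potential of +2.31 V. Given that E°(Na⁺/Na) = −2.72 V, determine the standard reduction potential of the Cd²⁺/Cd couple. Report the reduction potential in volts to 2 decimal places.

In the reaction as written the Cd²⁺/Cd couple is reduced (cathode) and Na⁺/Na is oxidized (anode), so E°cell = E°(Cd²⁺/Cd) − E°(Na⁺/Na).
E°(Cd²⁺/Cd) = E°cell + E°(anode) = +2.31 + (−2.72) = −0.41 V.

−0.41 V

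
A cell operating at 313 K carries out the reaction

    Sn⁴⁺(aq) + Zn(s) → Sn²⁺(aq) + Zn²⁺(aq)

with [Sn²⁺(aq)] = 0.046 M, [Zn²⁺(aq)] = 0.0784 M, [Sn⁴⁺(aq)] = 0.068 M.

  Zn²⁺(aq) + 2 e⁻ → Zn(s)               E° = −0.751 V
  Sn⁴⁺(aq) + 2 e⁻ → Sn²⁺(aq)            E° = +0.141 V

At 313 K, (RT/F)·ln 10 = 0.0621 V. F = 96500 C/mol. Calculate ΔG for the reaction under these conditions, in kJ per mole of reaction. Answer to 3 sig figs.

The standard cell potential is +0.141 − (−0.751) = +0.892 V, with n = 2 electrons in the balanced equation.
Q = ([Sn²⁺(aq)]·[Zn²⁺(aq)]) / [Sn⁴⁺(aq)] = 0.053, so log Q = −1.275 and E = +0.892 − (0.0621/2)(−1.275) = +0.9316 V.
Finally ΔG = −nFE = −(2)(96500 C/mol)(+0.9316 V) = −180 kJ/mol.

−180 kJ/mol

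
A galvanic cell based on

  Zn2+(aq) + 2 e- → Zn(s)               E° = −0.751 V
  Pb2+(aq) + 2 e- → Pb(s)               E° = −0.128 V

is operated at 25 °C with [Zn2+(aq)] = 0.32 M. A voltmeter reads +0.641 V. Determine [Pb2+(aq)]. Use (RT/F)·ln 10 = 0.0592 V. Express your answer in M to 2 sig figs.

1.3 M

Pb²⁺/Pb is the cathode (higher E°); E°cell = −0.128 − (−0.751) = +0.623 V with n = 2.
Since E = E° − (0.0592/n)·log Q, log Q = n(E° − E)/0.0592 = −0.608.
The balanced reaction is Pb2+(aq) + Zn(s) → Pb(s) + Zn2+(aq), so Q = [Zn2+(aq)] / [Pb2+(aq)].
Substituting the known concentrations and solving, log [Pb2+(aq)] = 0.113 and [Pb2+(aq)] = 1.3 M.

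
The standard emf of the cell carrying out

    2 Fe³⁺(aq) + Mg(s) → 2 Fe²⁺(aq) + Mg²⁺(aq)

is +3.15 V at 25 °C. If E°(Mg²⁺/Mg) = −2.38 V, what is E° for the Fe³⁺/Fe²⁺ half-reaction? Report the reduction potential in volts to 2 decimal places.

In the reaction as written the Fe³⁺/Fe²⁺ couple is reduced (cathode) and Mg²⁺/Mg is oxidized (anode), so E°cell = E°(Fe³⁺/Fe²⁺) − E°(Mg²⁺/Mg).
E°(Fe³⁺/Fe²⁺) = E°cell + E°(anode) = +3.15 + (−2.38) = +0.77 V.

+0.77 V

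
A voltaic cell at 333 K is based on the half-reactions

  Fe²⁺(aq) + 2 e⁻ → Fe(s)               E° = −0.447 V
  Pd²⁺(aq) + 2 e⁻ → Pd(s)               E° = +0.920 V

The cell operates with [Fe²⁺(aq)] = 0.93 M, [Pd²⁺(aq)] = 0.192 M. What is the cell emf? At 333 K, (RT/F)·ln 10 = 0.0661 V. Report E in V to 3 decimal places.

Since E°(Pd²⁺/Pd) > E°(Fe²⁺/Fe), Pd²⁺/Pd serves as the cathode.
E°cell = +0.920 − (−0.447) = +1.367 V, with n = 2 electrons transferred.
Balancing gives Pd²⁺(aq) + Fe(s) → Pd(s) + Fe²⁺(aq); hence Q = [Fe²⁺(aq)] / [Pd²⁺(aq)] = 4.84 (log Q = 0.685).
Applying E = E° − (RT ln10/nF)·log Q gives +1.367 − (0.0661/2)(0.685) = +1.344 V.

+1.344 V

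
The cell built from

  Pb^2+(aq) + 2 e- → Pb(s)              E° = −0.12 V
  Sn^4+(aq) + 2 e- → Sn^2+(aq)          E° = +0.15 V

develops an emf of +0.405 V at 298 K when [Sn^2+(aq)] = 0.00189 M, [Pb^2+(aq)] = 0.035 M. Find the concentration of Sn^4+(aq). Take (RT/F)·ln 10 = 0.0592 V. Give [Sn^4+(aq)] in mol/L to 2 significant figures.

With Sn⁴⁺/Sn²⁺ at the cathode and Pb²⁺/Pb at the anode, E°cell = +0.15 − (−0.12) = +0.27 V (n = 2).
From the Nernst equation, log Q = n(E° − E)/0.0592 = 2·(+0.27 − (+0.405))/0.0592 = −4.561.
For Sn^4+(aq) + Pb(s) → Sn^2+(aq) + Pb^2+(aq), the reaction quotient is Q = ([Sn^2+(aq)]·[Pb^2+(aq)]) / [Sn^4+(aq)].
Isolating [Sn^4+(aq)] in Q = 10^{−4.561} yields log [Sn^4+(aq)] = 0.382, i.e. 2.4 M.

2.4 M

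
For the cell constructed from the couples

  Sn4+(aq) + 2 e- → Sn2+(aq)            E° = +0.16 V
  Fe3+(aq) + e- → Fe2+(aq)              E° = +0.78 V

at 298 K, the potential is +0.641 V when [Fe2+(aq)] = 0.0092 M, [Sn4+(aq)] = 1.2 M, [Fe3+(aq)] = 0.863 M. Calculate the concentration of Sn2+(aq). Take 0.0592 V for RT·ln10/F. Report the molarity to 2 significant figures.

0.00070 M

With Fe³⁺/Fe²⁺ at the cathode and Sn⁴⁺/Sn²⁺ at the anode, E°cell = +0.78 − (+0.16) = +0.62 V (n = 2).
Rearranging E = E° − (0.0592/n)·log Q gives log Q = 2(+0.62 − (+0.641))/0.0592 = −0.709.
The balanced reaction is 2 Fe3+(aq) + Sn2+(aq) → 2 Fe2+(aq) + Sn4+(aq), so Q = ([Fe2+(aq)]^2·[Sn4+(aq)]) / ([Fe3+(aq)]^2·[Sn2+(aq)]).
Isolating [Sn2+(aq)] in Q = 10^{−0.709} yields log [Sn2+(aq)] = −3.156, i.e. 0.00070 M.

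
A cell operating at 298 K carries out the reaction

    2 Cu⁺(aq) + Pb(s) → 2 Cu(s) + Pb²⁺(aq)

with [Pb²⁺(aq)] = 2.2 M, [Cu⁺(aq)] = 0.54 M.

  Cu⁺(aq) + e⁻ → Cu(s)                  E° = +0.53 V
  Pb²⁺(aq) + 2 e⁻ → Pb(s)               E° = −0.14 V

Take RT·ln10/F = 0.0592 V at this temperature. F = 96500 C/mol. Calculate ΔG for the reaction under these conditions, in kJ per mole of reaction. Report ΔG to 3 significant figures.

The standard cell potential is +0.53 − (−0.14) = +0.67 V, with n = 2 electrons in the balanced equation.
The reaction quotient is [Pb²⁺(aq)] / [Cu⁺(aq)]^2 = 7.54; by Nernst, E = +0.67 − (0.0592/2)(0.878) = +0.6440 V.
Then ΔG = −nFE = −2 × 96500 × +0.6440 J/mol = −124 kJ/mol.

−124 kJ/mol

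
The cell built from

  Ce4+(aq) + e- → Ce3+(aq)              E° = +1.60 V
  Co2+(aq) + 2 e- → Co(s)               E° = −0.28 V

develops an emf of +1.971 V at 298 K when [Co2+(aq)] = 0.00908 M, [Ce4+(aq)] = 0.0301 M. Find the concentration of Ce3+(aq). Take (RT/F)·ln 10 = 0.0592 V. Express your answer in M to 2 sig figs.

The Ce⁴⁺/Ce³⁺ couple has the larger reduction potential, so it is the cathode: E°cell = +1.60 − (−0.28) = +1.88 V and n = 2.
From the Nernst equation, log Q = n(E° − E)/0.0592 = 2·(+1.88 − (+1.971))/0.0592 = −3.074.
For 2 Ce4+(aq) + Co(s) → 2 Ce3+(aq) + Co2+(aq), the reaction quotient is Q = ([Ce3+(aq)]^2·[Co2+(aq)]) / [Ce4+(aq)]^2.
Substituting the known concentrations and solving, log [Ce3+(aq)] = −2.037 and [Ce3+(aq)] = 0.0092 M.

0.0092 M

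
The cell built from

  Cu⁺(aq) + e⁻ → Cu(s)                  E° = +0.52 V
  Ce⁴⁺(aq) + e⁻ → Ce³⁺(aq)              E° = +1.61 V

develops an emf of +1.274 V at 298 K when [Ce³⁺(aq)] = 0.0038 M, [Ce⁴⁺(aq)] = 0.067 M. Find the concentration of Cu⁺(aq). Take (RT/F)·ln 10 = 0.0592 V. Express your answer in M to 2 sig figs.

0.014 M

With Ce⁴⁺/Ce³⁺ at the cathode and Cu⁺/Cu at the anode, E°cell = +1.61 − (+0.52) = +1.09 V (n = 1).
From the Nernst equation, log Q = n(E° − E)/0.0592 = 1·(+1.09 − (+1.274))/0.0592 = −3.108.
For Ce⁴⁺(aq) + Cu(s) → Ce³⁺(aq) + Cu⁺(aq), the reaction quotient is Q = ([Ce³⁺(aq)]·[Cu⁺(aq)]) / [Ce⁴⁺(aq)].
Isolating [Cu⁺(aq)] in Q = 10^{−3.108} yields log [Cu⁺(aq)] = −1.862, i.e. 0.014 M.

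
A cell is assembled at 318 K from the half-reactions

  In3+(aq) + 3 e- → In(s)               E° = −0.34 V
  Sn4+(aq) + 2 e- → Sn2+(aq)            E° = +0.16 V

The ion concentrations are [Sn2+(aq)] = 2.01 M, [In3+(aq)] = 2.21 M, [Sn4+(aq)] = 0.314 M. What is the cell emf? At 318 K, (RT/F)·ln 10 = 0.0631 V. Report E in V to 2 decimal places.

Since E°(Sn⁴⁺/Sn²⁺) > E°(In³⁺/In), Sn⁴⁺/Sn²⁺ serves as the cathode.
The standard potential is +0.16 − (−0.34) = +0.50 V and the balanced reaction transfers n = 6 electrons.
Balancing gives 3 Sn4+(aq) + 2 In(s) → 3 Sn2+(aq) + 2 In3+(aq); hence Q = ([Sn2+(aq)]^3·[In3+(aq)]^2) / [Sn4+(aq)]^3 = 1.28×10^3 (log Q = 3.108).
E = E° − (0.0631/n)·log Q = +0.50 − (0.0631/6)(3.108) = +0.47 V.

+0.47 V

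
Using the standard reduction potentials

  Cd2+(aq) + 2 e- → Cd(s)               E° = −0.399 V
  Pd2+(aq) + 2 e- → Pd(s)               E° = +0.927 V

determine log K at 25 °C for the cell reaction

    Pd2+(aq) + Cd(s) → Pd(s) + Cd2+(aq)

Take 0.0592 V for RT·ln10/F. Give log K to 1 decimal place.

The Pd²⁺/Pd couple is reduced (cathode); E°cell = +0.927 − (−0.399) = +1.326 V with n = 2.
At equilibrium E = 0, so log K = nE°cell / 0.0592 = (2)(+1.326) / 0.0592 = 44.8.

log K = 44.8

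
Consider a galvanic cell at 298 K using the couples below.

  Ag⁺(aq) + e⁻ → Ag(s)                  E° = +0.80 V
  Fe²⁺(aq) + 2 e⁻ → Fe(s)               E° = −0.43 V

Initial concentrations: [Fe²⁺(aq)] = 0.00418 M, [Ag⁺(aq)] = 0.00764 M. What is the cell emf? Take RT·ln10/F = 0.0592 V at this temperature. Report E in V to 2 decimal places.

+1.18 V

The Ag⁺/Ag couple has the more positive E°, so it is the cathode; Fe²⁺/Fe is the anode.
E°cell = E°cat − E°an = +0.80 − (−0.43) = +1.23 V; n = 2.
For the overall reaction 2 Ag⁺(aq) + Fe(s) → 2 Ag(s) + Fe²⁺(aq), Q = [Fe²⁺(aq)] / [Ag⁺(aq)]^2 = 71.6, giving log Q = 1.855.
By the Nernst equation, E = +1.23 − (0.0592/2)·(1.855) = +1.18 V.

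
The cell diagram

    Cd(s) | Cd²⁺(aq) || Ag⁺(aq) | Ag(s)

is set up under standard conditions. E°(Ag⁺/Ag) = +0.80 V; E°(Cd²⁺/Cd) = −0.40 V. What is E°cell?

By convention the left-hand electrode in cell notation is the anode (oxidation) and the right-hand electrode is the cathode (reduction).
E°cell = E°(right) − E°(left) = +0.80 − (−0.40) = +1.20 V.

+1.20 V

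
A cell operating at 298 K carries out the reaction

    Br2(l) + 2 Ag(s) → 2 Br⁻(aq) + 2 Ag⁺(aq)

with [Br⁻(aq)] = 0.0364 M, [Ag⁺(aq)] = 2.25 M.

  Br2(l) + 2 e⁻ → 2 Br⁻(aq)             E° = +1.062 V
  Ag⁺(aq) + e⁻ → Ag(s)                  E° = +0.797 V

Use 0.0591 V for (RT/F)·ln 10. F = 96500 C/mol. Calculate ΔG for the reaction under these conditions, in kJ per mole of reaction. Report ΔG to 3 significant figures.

−63.5 kJ/mol

The standard cell potential is +1.062 − (+0.797) = +0.265 V, with n = 2 electrons in the balanced equation.
Here Q = [Br⁻(aq)]^2·[Ag⁺(aq)]^2 = 0.00671 (log Q = −2.173), giving E = +0.265 − (0.0591/2)·(−2.173) = +0.3292 V.
ΔG = −nFE = −(2)(96500)(+0.3292) J/mol = −63.5 kJ/mol.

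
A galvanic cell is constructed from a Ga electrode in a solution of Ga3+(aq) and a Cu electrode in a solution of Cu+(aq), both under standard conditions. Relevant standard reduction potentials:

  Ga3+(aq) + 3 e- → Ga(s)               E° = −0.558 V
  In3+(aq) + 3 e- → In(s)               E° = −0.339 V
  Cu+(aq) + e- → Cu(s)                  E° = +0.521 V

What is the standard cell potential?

Of the two couples in this cell, the one with the more positive reduction potential is reduced at the cathode: here that is Cu⁺/Cu (+0.521 V); Ga³⁺/Ga (−0.558 V) is the anode.
E°cell = E°(cathode) − E°(anode) = +0.521 − (−0.558) = +1.079 V.

+1.079 V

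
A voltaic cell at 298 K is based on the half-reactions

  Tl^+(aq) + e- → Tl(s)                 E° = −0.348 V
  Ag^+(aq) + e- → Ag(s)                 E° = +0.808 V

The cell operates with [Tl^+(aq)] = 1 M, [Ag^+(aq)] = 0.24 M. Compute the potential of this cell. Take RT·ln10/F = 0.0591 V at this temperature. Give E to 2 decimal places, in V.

+1.12 V

Since E°(Ag⁺/Ag) > E°(Tl⁺/Tl), Ag⁺/Ag serves as the cathode.
E°cell = +0.808 − (−0.348) = +1.156 V, with n = 1 electron transferred.
The balanced reaction is Ag^+(aq) + Tl(s) → Ag(s) + Tl^+(aq), so Q = [Tl^+(aq)] / [Ag^+(aq)] = 4.17 and log Q = 0.620.
E = E° − (0.0591/n)·log Q = +1.156 − (0.0591/1)(0.620) = +1.12 V.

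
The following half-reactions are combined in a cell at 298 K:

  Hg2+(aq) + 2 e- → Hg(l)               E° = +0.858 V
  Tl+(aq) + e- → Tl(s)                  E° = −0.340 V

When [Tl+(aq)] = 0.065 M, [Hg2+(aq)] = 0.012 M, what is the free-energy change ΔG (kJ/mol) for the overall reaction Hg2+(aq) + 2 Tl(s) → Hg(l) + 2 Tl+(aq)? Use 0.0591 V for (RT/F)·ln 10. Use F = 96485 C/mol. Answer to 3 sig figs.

−234 kJ/mol

With Hg²⁺/Hg reduced at the cathode, E°cell = +0.858 − (−0.340) = +1.198 V and n = 2.
Here Q = [Tl+(aq)]^2 / [Hg2+(aq)] = 0.352 (log Q = −0.453), giving E = +1.198 − (0.0591/2)·(−0.453) = +1.2114 V.
Then ΔG = −nFE = −2 × 96485 × +1.2114 J/mol = −234 kJ/mol.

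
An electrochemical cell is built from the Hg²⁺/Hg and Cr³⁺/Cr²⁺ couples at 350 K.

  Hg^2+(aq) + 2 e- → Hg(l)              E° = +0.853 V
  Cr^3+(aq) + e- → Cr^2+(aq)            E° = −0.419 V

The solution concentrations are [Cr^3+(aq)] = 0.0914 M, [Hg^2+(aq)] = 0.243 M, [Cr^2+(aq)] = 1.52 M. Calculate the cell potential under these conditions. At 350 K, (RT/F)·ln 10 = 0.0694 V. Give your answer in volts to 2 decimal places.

+1.34 V

Hg²⁺/Hg is reduced (cathode, E° = +0.853 V) and Cr³⁺/Cr²⁺ is oxidized (anode).
The standard potential is +0.853 − (−0.419) = +1.272 V and the balanced reaction transfers n = 2 electrons.
The balanced reaction is Hg^2+(aq) + 2 Cr^2+(aq) → Hg(l) + 2 Cr^3+(aq), so Q = [Cr^3+(aq)]^2 / ([Hg^2+(aq)]·[Cr^2+(aq)]^2) = 0.0149 and log Q = −1.827.
Applying E = E° − (RT ln10/nF)·log Q gives +1.272 − (0.0694/2)(−1.827) = +1.34 V.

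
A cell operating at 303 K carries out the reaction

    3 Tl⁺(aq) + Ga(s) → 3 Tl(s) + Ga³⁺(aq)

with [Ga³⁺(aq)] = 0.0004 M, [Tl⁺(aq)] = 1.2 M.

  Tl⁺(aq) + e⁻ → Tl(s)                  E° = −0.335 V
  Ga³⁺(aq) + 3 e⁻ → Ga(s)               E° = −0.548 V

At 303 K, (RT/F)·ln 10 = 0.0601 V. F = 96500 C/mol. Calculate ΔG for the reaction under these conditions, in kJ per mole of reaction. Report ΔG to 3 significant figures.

−82.7 kJ/mol

With Tl⁺/Tl reduced at the cathode, E°cell = −0.335 − (−0.548) = +0.213 V and n = 3.
Q = [Ga³⁺(aq)] / [Tl⁺(aq)]^3 = 0.000231, so log Q = −3.635 and E = +0.213 − (0.0601/3)(−3.635) = +0.2858 V.
ΔG = −nFE = −(3)(96500)(+0.2858) J/mol = −82.7 kJ/mol.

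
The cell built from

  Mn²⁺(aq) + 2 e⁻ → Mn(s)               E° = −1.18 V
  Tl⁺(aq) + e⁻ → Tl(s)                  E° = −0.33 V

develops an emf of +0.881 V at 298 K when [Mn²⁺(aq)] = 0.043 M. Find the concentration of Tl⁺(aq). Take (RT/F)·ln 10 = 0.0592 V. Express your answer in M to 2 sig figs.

Tl⁺/Tl is the cathode (higher E°); E°cell = −0.33 − (−1.18) = +0.85 V with n = 2.
Rearranging E = E° − (0.0592/n)·log Q gives log Q = 2(+0.85 − (+0.881))/0.0592 = −1.047.
Balancing electrons gives 2 Tl⁺(aq) + Mn(s) → 2 Tl(s) + Mn²⁺(aq); thus Q = [Mn²⁺(aq)] / [Tl⁺(aq)]^2.
Isolating [Tl⁺(aq)] in Q = 10^{−1.047} yields log [Tl⁺(aq)] = −0.160, i.e. 0.69 M.

0.69 M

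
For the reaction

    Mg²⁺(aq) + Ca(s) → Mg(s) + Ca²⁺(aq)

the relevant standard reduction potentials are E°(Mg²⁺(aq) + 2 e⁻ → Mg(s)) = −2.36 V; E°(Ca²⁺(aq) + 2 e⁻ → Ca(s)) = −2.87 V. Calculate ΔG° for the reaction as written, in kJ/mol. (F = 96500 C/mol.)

−98.4 kJ/mol

In the reaction as written Mg²⁺(aq) is reduced, so the Mg²⁺/Mg couple is the cathode and Ca²⁺/Ca is the anode.
E°cell = −2.36 − (−2.87) = +0.51 V; balancing electrons gives n = 2.
ΔG° = −nFE°cell = −(2)(96500)(+0.51) J/mol = −98.4 kJ/mol.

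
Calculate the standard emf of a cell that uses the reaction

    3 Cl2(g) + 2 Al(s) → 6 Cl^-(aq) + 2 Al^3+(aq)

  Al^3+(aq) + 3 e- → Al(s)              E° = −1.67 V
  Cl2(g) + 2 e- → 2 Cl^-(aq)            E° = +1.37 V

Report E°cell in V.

+3.04 V

In the reaction as written, Cl2(g) is reduced (cathode) and Al^3+(aq) is produced by oxidation at the anode.
E°cell = E°(cathode) − E°(anode) = +1.37 − (−1.67) = +3.04 V.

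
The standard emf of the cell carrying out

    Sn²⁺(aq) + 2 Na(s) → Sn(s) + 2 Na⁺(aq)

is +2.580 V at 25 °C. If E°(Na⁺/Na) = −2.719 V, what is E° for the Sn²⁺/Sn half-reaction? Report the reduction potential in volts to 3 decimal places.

−0.139 V

In the reaction as written the Sn²⁺/Sn couple is reduced (cathode) and Na⁺/Na is oxidized (anode), so E°cell = E°(Sn²⁺/Sn) − E°(Na⁺/Na).
E°(Sn²⁺/Sn) = E°cell + E°(anode) = +2.580 + (−2.719) = −0.139 V.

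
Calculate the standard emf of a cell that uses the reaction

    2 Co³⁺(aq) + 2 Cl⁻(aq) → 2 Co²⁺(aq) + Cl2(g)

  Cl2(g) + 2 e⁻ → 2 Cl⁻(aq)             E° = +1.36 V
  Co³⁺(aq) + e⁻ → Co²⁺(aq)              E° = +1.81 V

+0.45 V

Co³⁺(aq) gains electrons, so the Co³⁺/Co²⁺ couple is the cathode; the Cl₂/Cl⁻ couple is the anode.
E°cell = E°(cathode) − E°(anode) = +1.81 − (+1.36) = +0.45 V.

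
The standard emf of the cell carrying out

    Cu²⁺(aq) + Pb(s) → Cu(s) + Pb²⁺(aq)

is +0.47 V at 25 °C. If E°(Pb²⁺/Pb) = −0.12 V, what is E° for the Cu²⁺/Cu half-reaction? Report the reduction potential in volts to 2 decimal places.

In the reaction as written the Cu²⁺/Cu couple is reduced (cathode) and Pb²⁺/Pb is oxidized (anode), so E°cell = E°(Cu²⁺/Cu) − E°(Pb²⁺/Pb).
E°(Cu²⁺/Cu) = E°cell + E°(anode) = +0.47 + (−0.12) = +0.35 V.

+0.35 V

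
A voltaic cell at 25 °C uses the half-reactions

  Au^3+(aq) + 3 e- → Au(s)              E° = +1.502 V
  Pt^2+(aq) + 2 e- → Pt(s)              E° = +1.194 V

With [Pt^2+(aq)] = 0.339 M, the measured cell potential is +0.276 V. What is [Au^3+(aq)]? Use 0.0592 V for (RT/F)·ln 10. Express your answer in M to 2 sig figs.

The Au³⁺/Au couple has the larger reduction potential, so it is the cathode: E°cell = +1.502 − (+1.194) = +0.308 V and n = 6.
From the Nernst equation, log Q = n(E° − E)/0.0592 = 6·(+0.308 − (+0.276))/0.0592 = 3.243.
For 2 Au^3+(aq) + 3 Pt(s) → 2 Au(s) + 3 Pt^2+(aq), the reaction quotient is Q = [Pt^2+(aq)]^3 / [Au^3+(aq)]^2.
Substituting the known concentrations and solving, log [Au^3+(aq)] = −2.326 and [Au^3+(aq)] = 0.0047 M.

0.0047 M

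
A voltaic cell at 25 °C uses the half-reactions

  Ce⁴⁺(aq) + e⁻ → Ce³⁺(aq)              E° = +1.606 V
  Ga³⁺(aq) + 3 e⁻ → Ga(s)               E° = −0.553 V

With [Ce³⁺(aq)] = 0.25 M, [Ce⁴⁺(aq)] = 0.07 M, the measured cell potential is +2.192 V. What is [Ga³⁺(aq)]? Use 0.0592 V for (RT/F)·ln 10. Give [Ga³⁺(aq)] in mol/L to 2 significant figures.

Ce⁴⁺/Ce³⁺ is the cathode (higher E°); E°cell = +1.606 − (−0.553) = +2.159 V with n = 3.
Rearranging E = E° − (0.0592/n)·log Q gives log Q = 3(+2.159 − (+2.192))/0.0592 = −1.672.
Balancing electrons gives 3 Ce⁴⁺(aq) + Ga(s) → 3 Ce³⁺(aq) + Ga³⁺(aq); thus Q = ([Ce³⁺(aq)]^3·[Ga³⁺(aq)]) / [Ce⁴⁺(aq)]^3.
Substituting the known concentrations and solving, log [Ga³⁺(aq)] = −3.331 and [Ga³⁺(aq)] = 0.00047 M.

0.00047 M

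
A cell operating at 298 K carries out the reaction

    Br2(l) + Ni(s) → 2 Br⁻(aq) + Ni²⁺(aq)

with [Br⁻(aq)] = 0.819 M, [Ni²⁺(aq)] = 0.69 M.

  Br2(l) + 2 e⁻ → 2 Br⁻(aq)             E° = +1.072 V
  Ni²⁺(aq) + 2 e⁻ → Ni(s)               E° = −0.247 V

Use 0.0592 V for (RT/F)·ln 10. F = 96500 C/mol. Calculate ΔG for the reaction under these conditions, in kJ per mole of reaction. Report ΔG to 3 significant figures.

−256 kJ/mol

E°cell = +1.072 − (−0.247) = +1.319 V; the balanced reaction transfers n = 2 electrons.
The reaction quotient is [Br⁻(aq)]^2·[Ni²⁺(aq)] = 0.463; by Nernst, E = +1.319 − (0.0592/2)(−0.335) = +1.3289 V.
Finally ΔG = −nFE = −(2)(96500 C/mol)(+1.3289 V) = −256 kJ/mol.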